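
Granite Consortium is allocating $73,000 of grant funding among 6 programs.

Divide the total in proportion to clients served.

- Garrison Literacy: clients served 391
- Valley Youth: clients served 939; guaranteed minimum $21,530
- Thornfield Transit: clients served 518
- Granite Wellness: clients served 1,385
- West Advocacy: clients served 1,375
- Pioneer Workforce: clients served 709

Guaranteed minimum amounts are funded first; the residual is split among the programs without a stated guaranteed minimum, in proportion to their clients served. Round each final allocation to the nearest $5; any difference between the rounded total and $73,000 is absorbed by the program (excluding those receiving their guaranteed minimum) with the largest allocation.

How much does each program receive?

Garrison Literacy: $4,595 | Valley Youth: $21,530 | Thornfield Transit: $6,090 | Granite Wellness: $16,285 | West Advocacy: $16,165 | Pioneer Workforce: $8,335

Guaranteed amounts: Valley Youth $21,530. Remaining pool $51,470.
Remaining pool split over remaining clients served 4,378: Garrison Literacy 4,596.80 → $4,595; Thornfield Transit 6,089.87 → $6,090; Granite Wellness 16,282.77 → $16,285; West Advocacy 16,165.20 → $16,165; Pioneer Workforce 8,335.37 → $8,335.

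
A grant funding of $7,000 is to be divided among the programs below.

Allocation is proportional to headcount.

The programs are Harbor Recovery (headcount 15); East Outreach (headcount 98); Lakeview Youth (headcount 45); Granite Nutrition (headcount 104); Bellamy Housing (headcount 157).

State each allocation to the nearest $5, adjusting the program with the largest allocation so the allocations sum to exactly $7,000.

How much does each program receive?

Sum of headcount: 419.
Proportional shares: Harbor Recovery 15/419 × $7,000 = 250.60; East Outreach 98/419 × $7,000 = 1,637.23; Lakeview Youth 45/419 × $7,000 = 751.79; Granite Nutrition 104/419 × $7,000 = 1,737.47; Bellamy Housing 157/419 × $7,000 = 2,622.91.
Rounded to nearest $5: Harbor Recovery $250; East Outreach $1,635; Lakeview Youth $750; Granite Nutrition $1,735; Bellamy Housing $2,625. Sum = $6,995.
Difference $7,000 − $6,995 = +$5 applied to largest allocation (Bellamy Housing): Bellamy Housing becomes $2,630.

Harbor Recovery: $250 | East Outreach: $1,635 | Lakeview Youth: $750 | Granite Nutrition: $1,735 | Bellamy Housing: $2,630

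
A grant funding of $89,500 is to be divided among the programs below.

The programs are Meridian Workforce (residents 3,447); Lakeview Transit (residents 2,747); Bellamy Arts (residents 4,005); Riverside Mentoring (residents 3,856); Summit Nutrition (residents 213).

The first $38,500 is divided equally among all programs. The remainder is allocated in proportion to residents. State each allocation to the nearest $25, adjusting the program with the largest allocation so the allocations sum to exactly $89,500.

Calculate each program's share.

Meridian Workforce: $20,025 | Lakeview Transit: $17,525 | Bellamy Arts: $22,025 | Riverside Mentoring: $21,475 | Summit Nutrition: $8,450

Equal tier: $38,500 ÷ 5 = $7,700 apiece.
Remainder $51,000 by residents (total 14,268): Meridian Workforce 12,321.07 → $12,325; Lakeview Transit 9,818.97 → $9,825; Bellamy Arts 14,315.60 → $14,325; Riverside Mentoring 13,783.01 → $13,775; Summit Nutrition 761.35 → $750.
Totals: Meridian Workforce $7,700 + $12,325 = $20,025; Lakeview Transit $7,700 + $9,825 = $17,525; Bellamy Arts $7,700 + $14,325 = $22,025; Riverside Mentoring $7,700 + $13,775 = $21,475; Summit Nutrition $7,700 + $750 = $8,450.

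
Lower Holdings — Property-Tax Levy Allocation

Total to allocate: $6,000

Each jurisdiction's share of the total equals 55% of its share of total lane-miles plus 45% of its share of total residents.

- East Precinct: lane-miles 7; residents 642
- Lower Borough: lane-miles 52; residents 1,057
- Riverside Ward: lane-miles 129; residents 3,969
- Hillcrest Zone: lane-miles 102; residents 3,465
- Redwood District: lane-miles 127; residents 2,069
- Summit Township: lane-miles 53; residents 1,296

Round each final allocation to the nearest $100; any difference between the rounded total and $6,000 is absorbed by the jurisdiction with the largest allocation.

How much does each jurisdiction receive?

East Precinct: $200; Lower Borough: $600; Riverside Ward: $1,700; Hillcrest Zone: $1,500; Redwood District: $1,300; Summit Township: $700

Lane-miles total 470; residents total 12,498.
Combined weights (55% lane-miles + 45% residents): East Precinct 0.0313; Lower Borough 0.0989; Riverside Ward 0.2939; Hillcrest Zone 0.2441; Redwood District 0.2231; Summit Township 0.1087.
Proportional shares: East Precinct 187.84; Lower Borough 593.45; Riverside Ward 1,763.19; Hillcrest Zone 1,464.73; Redwood District 1,338.68; Summit Township 652.11.
At nearest $100: East Precinct $200; Lower Borough $600; Riverside Ward $1,800; Hillcrest Zone $1,500; Redwood District $1,300; Summit Township $700. Sum = $6,100.
Difference $6,000 − $6,100 = −$100 applied to largest allocation (Riverside Ward): Riverside Ward becomes $1,700.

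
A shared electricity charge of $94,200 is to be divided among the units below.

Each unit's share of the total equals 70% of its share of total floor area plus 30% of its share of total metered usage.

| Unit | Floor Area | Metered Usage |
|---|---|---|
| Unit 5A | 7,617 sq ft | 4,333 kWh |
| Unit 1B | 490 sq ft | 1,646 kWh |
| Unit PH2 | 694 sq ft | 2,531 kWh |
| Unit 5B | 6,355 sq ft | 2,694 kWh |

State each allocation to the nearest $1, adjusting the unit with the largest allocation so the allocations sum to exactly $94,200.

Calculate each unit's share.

Unit 5A: $44,069; Unit 1B: $6,284; Unit PH2: $9,403; Unit 5B: $34,444

Totals — floor area 15,156, metered usage 11,204.
Composite weights (70% floor area + 30% metered usage): Unit 5A 0.4678; Unit 1B 0.0667; Unit PH2 0.0998; Unit 5B 0.3656.
Pro-rata amounts: Unit 5A 44,068.86; Unit 1B 6,283.60; Unit PH2 9,403.40; Unit 5B 34,444.14.
At nearest $1: Unit 5A $44,069; Unit 1B $6,284; Unit PH2 $9,403; Unit 5B $34,444. Sum = $94,200.
Sum already equals the total — no adjustment.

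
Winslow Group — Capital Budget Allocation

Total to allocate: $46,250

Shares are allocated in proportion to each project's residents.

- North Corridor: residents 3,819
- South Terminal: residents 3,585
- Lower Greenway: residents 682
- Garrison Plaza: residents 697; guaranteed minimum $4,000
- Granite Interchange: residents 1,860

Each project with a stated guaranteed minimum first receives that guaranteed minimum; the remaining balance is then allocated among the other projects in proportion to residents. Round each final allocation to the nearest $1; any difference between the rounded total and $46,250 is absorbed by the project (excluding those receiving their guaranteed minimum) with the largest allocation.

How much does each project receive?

Minimums first: Garrison Plaza $4,000. Balance $42,250.
Balance split over remaining residents 9,946: North Corridor 16,222.88 → $16,223; South Terminal 15,228.86 → $15,229; Lower Greenway 2,897.09 → $2,897; Granite Interchange 7,901.17 → $7,901.

North Corridor: $16,223 · South Terminal: $15,229 · Lower Greenway: $2,897 · Garrison Plaza: $4,000 · Granite Interchange: $7,901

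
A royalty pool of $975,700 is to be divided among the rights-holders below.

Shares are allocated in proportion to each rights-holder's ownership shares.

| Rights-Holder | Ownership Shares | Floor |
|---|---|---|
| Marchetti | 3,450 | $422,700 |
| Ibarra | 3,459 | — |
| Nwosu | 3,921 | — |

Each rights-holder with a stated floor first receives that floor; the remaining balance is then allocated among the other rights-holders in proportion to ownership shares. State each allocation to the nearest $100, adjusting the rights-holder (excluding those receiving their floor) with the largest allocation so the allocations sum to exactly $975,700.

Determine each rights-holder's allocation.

Fund the minimums — Marchetti $422,700. Remaining pool $553,000.
Remaining pool split over remaining ownership shares 7,380: Ibarra 259,190.65 → $259,200; Nwosu 293,809.35 → $293,800.

Marchetti: $422,700 | Ibarra: $259,200 | Nwosu: $293,800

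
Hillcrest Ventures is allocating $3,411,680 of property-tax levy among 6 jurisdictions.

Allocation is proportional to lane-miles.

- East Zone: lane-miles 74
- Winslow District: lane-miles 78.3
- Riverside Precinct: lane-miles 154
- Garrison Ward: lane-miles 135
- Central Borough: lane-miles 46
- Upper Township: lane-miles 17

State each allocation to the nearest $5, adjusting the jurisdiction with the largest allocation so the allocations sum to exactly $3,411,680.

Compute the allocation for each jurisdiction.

Sum of lane-miles: 504.3.
Proportional shares: East Zone 74/504.3 × $3,411,680 = 500,623.28; Winslow District 78.3/504.3 × $3,411,680 = 529,713.55; Riverside Precinct 154/504.3 × $3,411,680 = 1,041,837.64; Garrison Ward 135/504.3 × $3,411,680 = 913,299.23; Central Borough 46/504.3 × $3,411,680 = 311,198.26; Upper Township 17/504.3 × $3,411,680 = 115,008.05.
After rounding ($5): East Zone $500,625; Winslow District $529,715; Riverside Precinct $1,041,840; Garrison Ward $913,300; Central Borough $311,200; Upper Township $115,010. Sum = $3,411,690.
Difference $3,411,680 − $3,411,690 = −$10 applied to largest allocation (Riverside Precinct): Riverside Precinct becomes $1,041,830.

East Zone: $500,625 · Winslow District: $529,715 · Riverside Precinct: $1,041,830 · Garrison Ward: $913,300 · Central Borough: $311,200 · Upper Township: $115,010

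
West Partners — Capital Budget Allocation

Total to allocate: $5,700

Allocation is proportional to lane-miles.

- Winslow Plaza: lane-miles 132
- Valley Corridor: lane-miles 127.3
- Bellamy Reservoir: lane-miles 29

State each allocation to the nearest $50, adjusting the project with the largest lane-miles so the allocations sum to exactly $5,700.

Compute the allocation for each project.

Winslow Plaza: $2,650; Valley Corridor: $2,500; Bellamy Reservoir: $550

Lane-miles total: 132 + 127.3 + 29 = 288.3.
Raw shares: Winslow Plaza 2,609.78; Valley Corridor 2,516.86; Bellamy Reservoir 573.36.
After rounding ($50): Winslow Plaza $2,600; Valley Corridor $2,500; Bellamy Reservoir $550. Sum = $5,650.
Difference $5,700 − $5,650 = +$50 applied to largest lane-miles (Winslow Plaza): Winslow Plaza becomes $2,650.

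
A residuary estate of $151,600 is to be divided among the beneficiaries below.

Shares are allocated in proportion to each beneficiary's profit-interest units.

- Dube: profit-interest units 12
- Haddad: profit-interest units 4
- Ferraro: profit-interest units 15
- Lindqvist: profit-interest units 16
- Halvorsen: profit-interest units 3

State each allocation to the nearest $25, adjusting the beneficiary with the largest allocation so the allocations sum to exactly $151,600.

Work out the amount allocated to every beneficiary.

Dube: $36,375 | Haddad: $12,125 | Ferraro: $45,475 | Lindqvist: $48,525 | Halvorsen: $9,100

Sum of profit-interest units: 50.
Unrounded shares: Dube 12/50 × $151,600 = 36,384.00; Haddad 4/50 × $151,600 = 12,128.00; Ferraro 15/50 × $151,600 = 45,480.00; Lindqvist 16/50 × $151,600 = 48,512.00; Halvorsen 3/50 × $151,600 = 9,096.00.
At nearest $25: Dube $36,375; Haddad $12,125; Ferraro $45,475; Lindqvist $48,500; Halvorsen $9,100. Sum = $151,575.
Difference $151,600 − $151,575 = +$25 applied to largest allocation (Lindqvist): Lindqvist becomes $48,525.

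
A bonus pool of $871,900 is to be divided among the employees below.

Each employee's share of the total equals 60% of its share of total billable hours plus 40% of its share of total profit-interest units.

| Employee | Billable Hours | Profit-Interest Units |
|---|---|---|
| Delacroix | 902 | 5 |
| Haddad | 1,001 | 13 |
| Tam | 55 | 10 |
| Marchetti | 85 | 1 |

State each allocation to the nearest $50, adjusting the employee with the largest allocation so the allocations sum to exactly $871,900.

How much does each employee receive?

Totals — billable hours 2,043, profit-interest units 29.
Combined weights (60% billable hours + 40% profit-interest units): Delacroix 0.3339; Haddad 0.4733; Tam 0.1541; Marchetti 0.0388.
Proportional shares: Delacroix 291,101.31; Haddad 412,661.37; Tam 134,345.62; Marchetti 33,791.70.
Rounded to nearest $50: Delacroix $291,100; Haddad $412,650; Tam $134,350; Marchetti $33,800. Sum = $871,900.
No rounding difference to absorb.

Delacroix: $291,100 · Haddad: $412,650 · Tam: $134,350 · Marchetti: $33,800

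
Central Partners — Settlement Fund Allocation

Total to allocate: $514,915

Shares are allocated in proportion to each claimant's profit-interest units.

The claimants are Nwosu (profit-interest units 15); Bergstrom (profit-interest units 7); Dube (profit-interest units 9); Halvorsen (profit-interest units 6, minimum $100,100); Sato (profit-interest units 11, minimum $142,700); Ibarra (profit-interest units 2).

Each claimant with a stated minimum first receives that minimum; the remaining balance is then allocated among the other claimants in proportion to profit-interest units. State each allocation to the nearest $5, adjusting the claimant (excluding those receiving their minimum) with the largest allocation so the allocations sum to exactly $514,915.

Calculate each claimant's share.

Nwosu: $123,690 · Bergstrom: $57,720 · Dube: $74,215 · Halvorsen: $100,100 · Sato: $142,700 · Ibarra: $16,490

Minimums first: Halvorsen $100,100; Sato $142,700. Remaining pool $272,115.
Remaining pool split over remaining profit-interest units 33: Nwosu 123,688.64 → $123,690; Bergstrom 57,721.36 → $57,720; Dube 74,213.18 → $74,215; Ibarra 16,491.82 → $16,490.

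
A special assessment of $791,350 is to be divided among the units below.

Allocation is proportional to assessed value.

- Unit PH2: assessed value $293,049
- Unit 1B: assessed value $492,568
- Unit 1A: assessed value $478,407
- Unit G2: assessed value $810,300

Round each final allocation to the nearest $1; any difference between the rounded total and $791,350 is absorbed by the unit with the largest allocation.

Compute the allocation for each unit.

Unit PH2: $111,798 | Unit 1B: $187,914 | Unit 1A: $182,511 | Unit G2: $309,127

Sum of assessed value: 2,074,324.
Raw shares: Unit PH2 293,049/2,074,324 × $791,350 = 111,797.54; Unit 1B 492,568/2,074,324 × $791,350 = 187,913.60; Unit 1A 478,407/2,074,324 × $791,350 = 182,511.21; Unit G2 810,300/2,074,324 × $791,350 = 309,127.65.
At nearest $1: Unit PH2 $111,798; Unit 1B $187,914; Unit 1A $182,511; Unit G2 $309,128. Sum = $791,351.
Difference $791,350 − $791,351 = −$1 applied to largest allocation (Unit G2): Unit G2 becomes $309,127.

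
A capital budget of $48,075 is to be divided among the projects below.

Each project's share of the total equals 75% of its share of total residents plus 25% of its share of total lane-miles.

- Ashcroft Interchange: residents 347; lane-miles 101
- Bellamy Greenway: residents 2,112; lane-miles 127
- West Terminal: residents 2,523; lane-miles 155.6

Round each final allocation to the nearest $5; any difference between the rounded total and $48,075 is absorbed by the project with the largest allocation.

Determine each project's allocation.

Residents total 4,982; lane-miles total 383.6.
Blended shares (75% residents + 25% lane-miles): Ashcroft Interchange 0.1181; Bellamy Greenway 0.4007; West Terminal 0.4812.
Unrounded shares: Ashcroft Interchange 5,675.82; Bellamy Greenway 19,264.28; West Terminal 23,134.89.
After rounding ($5): Ashcroft Interchange $5,675; Bellamy Greenway $19,265; West Terminal $23,135. Sum = $48,075.
Rounded total matches; no reconciliation needed.

Ashcroft Interchange: $5,675; Bellamy Greenway: $19,265; West Terminal: $23,135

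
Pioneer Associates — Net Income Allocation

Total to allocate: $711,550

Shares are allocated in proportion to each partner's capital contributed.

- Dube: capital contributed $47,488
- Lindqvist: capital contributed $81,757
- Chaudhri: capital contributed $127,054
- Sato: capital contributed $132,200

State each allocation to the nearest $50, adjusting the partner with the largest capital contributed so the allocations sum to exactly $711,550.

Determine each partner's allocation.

Capital contributed total: 388,499.
Raw shares: Dube 47,488/388,499 × $711,550 = 86,975.99; Lindqvist 81,757/388,499 × $711,550 = 149,740.91; Chaudhri 127,054/388,499 × $711,550 = 232,704.01; Sato 132,200/388,499 × $711,550 = 242,129.09.
After rounding ($50): Dube $87,000; Lindqvist $149,750; Chaudhri $232,700; Sato $242,150. Sum = $711,600.
Difference $711,550 − $711,600 = −$50 applied to largest capital contributed (Sato): Sato becomes $242,100.

Dube: $87,000 | Lindqvist: $149,750 | Chaudhri: $232,700 | Sato: $242,100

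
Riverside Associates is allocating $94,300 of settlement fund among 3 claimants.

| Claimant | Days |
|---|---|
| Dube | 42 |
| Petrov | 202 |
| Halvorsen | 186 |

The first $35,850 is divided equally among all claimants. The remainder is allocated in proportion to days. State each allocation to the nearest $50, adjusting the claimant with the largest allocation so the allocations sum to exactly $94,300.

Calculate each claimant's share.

Equal tier: $35,850 ÷ 3 = $11,950 apiece.
Remainder $58,450 by days (total 430): Dube 5,709.07 → $5,700; Petrov 27,457.91 → $27,450; Halvorsen 25,283.02 → $25,300.
Totals: Dube $11,950 + $5,700 = $17,650; Petrov $11,950 + $27,450 = $39,400; Halvorsen $11,950 + $25,300 = $37,250.

Dube: $17,650; Petrov: $39,400; Halvorsen: $37,250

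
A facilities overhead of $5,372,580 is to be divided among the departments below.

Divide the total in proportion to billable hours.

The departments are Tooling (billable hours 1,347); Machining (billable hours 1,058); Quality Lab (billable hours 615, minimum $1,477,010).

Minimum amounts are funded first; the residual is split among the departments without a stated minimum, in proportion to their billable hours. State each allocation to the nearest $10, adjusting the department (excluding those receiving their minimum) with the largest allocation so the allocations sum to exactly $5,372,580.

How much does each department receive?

Tooling: $2,181,840 | Machining: $1,713,730 | Quality Lab: $1,477,010

Minimums first: Quality Lab $1,477,010. Residual $3,895,570.
Residual split over remaining billable hours 2,405: Tooling 2,181,843.16 → $2,181,840; Machining 1,713,726.84 → $1,713,730.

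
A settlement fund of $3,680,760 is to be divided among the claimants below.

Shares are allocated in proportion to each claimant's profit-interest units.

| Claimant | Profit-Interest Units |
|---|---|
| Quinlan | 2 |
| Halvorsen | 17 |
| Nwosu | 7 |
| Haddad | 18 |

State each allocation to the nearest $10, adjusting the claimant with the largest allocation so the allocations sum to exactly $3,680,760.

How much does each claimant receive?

Quinlan: $167,310; Halvorsen: $1,422,110; Nwosu: $585,580; Haddad: $1,505,760

Combined profit-interest units = 44.
Unrounded shares: Quinlan 2/44 × $3,680,760 = 167,307.27; Halvorsen 17/44 × $3,680,760 = 1,422,111.82; Nwosu 7/44 × $3,680,760 = 585,575.45; Haddad 18/44 × $3,680,760 = 1,505,765.45.
At nearest $10: Quinlan $167,310; Halvorsen $1,422,110; Nwosu $585,580; Haddad $1,505,770. Sum = $3,680,770.
Difference $3,680,760 − $3,680,770 = −$10 applied to largest allocation (Haddad): Haddad becomes $1,505,760.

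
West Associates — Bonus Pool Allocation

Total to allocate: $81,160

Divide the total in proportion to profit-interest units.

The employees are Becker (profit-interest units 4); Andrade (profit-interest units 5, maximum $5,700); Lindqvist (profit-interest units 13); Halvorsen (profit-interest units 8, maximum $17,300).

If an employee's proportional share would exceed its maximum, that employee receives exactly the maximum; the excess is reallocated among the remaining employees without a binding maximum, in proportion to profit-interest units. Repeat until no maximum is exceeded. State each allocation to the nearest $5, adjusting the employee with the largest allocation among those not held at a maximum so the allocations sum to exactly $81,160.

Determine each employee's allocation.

Becker: $13,685; Andrade: $5,700; Lindqvist: $44,475; Halvorsen: $17,300

Sum of profit-interest units: 30.
Unconstrained shares: Becker 10,821.33; Andrade 13,526.67; Lindqvist 35,169.33; Halvorsen 21,642.67.
Capped: Andrade ($5,700), Halvorsen ($17,300); remaining pool $58,160 reallocated over remaining profit-interest units 17.
Remaining shares: Becker 13,684.71 → $13,685; Lindqvist 44,475.29 → $44,475.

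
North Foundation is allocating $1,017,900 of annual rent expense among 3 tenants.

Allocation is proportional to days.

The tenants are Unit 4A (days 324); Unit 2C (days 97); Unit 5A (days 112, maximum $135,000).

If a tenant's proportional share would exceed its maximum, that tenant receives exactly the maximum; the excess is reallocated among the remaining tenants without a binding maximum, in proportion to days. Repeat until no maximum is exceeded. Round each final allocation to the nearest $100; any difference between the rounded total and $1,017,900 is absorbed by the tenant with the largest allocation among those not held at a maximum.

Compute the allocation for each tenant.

Total days = 533.
Proportional shares (ignoring caps): Unit 4A 618,760.98; Unit 2C 185,246.34; Unit 5A 213,892.68.
Capped: Unit 5A ($135,000); balance $882,900 reallocated over remaining days 421.
Remaining shares: Unit 4A 679,476.48 → $679,500; Unit 2C 203,423.52 → $203,400.

Unit 4A: $679,500; Unit 2C: $203,400; Unit 5A: $135,000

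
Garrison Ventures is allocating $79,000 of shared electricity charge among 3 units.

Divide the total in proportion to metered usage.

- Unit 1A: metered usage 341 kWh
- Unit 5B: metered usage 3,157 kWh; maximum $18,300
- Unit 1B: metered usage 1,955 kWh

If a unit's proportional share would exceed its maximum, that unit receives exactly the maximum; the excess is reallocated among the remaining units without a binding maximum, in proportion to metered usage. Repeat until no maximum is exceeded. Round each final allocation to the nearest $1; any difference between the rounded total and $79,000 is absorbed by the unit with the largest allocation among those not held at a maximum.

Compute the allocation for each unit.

Combined metered usage = 5,453.
Unconstrained shares: Unit 1A 4,940.22; Unit 5B 45,736.84; Unit 1B 28,322.94.
Capped: Unit 5B ($18,300); balance $60,700 reallocated over remaining metered usage 2,296.
Shares after redistribution: Unit 1A 9,015.11 → $9,015; Unit 1B 51,684.89 → $51,685.

Unit 1A: $9,015 | Unit 5B: $18,300 | Unit 1B: $51,685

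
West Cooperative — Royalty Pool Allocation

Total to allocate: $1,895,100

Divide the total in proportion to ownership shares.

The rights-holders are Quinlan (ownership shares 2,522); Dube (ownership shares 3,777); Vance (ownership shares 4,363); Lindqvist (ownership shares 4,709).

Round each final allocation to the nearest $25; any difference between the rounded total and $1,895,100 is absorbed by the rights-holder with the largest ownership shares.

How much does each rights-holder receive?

Quinlan: $310,950 · Dube: $465,675 · Vance: $537,925 · Lindqvist: $580,550

Ownership shares total: 15,371.
Unrounded shares: Quinlan 2,522/15,371 × $1,895,100 = 310,938.92; Dube 3,777/15,371 × $1,895,100 = 465,668.64; Vance 4,363/15,371 × $1,895,100 = 537,916.94; Lindqvist 4,709/15,371 × $1,895,100 = 580,575.49.
After rounding ($25): Quinlan $310,950; Dube $465,675; Vance $537,925; Lindqvist $580,575. Sum = $1,895,125.
Difference $1,895,100 − $1,895,125 = −$25 applied to largest ownership shares (Lindqvist): Lindqvist becomes $580,550.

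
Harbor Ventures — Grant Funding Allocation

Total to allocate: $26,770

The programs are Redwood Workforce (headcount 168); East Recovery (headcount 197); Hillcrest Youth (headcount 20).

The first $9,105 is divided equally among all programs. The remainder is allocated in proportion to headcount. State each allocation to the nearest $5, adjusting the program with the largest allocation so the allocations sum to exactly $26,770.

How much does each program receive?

First tranche $9,105 split equally: $3,035 each.
Remainder $17,665 by headcount (total 385): Redwood Workforce 7,708.36 → $7,710; East Recovery 9,038.97 → $9,040; Hillcrest Youth 917.66 → $920.
Rounding difference −$5 on remainder applied to East Recovery.
Totals: Redwood Workforce $3,035 + $7,710 = $10,745; East Recovery $3,035 + $9,035 = $12,070; Hillcrest Youth $3,035 + $920 = $3,955.

Redwood Workforce: $10,745 | East Recovery: $12,070 | Hillcrest Youth: $3,955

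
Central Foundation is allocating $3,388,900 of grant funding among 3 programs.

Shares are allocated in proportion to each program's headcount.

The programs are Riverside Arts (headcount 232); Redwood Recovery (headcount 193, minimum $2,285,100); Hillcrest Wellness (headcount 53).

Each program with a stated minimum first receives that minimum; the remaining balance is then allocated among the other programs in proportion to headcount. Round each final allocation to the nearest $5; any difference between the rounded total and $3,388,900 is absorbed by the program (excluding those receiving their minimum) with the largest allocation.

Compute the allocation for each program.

Fund the minimums — Redwood Recovery $2,285,100. Balance $1,103,800.
Balance split over remaining headcount 285: Riverside Arts 898,531.93 → $898,530; Hillcrest Wellness 205,268.07 → $205,270.

Riverside Arts: $898,530; Redwood Recovery: $2,285,100; Hillcrest Wellness: $205,270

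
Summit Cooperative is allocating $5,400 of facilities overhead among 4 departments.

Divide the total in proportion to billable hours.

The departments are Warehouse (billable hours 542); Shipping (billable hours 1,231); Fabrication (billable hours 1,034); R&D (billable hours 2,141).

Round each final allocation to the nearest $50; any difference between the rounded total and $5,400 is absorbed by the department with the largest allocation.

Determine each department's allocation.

Warehouse: $600; Shipping: $1,350; Fabrication: $1,150; R&D: $2,300

Combined billable hours = 4,948.
Pro-rata amounts: Warehouse 542/4,948 × $5,400 = 591.51; Shipping 1,231/4,948 × $5,400 = 1,343.45; Fabrication 1,034/4,948 × $5,400 = 1,128.46; R&D 2,141/4,948 × $5,400 = 2,336.58.
After rounding ($50): Warehouse $600; Shipping $1,350; Fabrication $1,150; R&D $2,350. Sum = $5,450.
Difference $5,400 − $5,450 = −$50 applied to largest allocation (R&D): R&D becomes $2,300.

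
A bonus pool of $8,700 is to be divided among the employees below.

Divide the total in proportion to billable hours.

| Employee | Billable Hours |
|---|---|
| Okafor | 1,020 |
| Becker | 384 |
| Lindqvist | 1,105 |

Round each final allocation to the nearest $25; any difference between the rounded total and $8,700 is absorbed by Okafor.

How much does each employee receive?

Billable hours total: 2,509.
Pro-rata amounts: Okafor 1,020/2,509 × $8,700 = 3,536.87; Becker 384/2,509 × $8,700 = 1,331.53; Lindqvist 1,105/2,509 × $8,700 = 3,831.61.
After rounding ($25): Okafor $3,525; Becker $1,325; Lindqvist $3,825. Sum = $8,675.
Difference $8,700 − $8,675 = +$25 applied to Okafor: Okafor becomes $3,550.

Okafor: $3,550; Becker: $1,325; Lindqvist: $3,825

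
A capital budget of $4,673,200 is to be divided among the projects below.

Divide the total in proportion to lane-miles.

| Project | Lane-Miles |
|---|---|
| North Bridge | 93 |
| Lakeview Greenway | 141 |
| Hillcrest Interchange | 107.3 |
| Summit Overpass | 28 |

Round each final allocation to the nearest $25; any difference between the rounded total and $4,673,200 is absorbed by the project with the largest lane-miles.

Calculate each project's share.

Total lane-miles = 369.3.
Raw shares: North Bridge 93/369.3 × $4,673,200 = 1,176,841.59; Lakeview Greenway 141/369.3 × $4,673,200 = 1,784,243.70; Hillcrest Interchange 107.3/369.3 × $4,673,200 = 1,357,796.80; Summit Overpass 28/369.3 × $4,673,200 = 354,317.90.
Rounded to nearest $25: North Bridge $1,176,850; Lakeview Greenway $1,784,250; Hillcrest Interchange $1,357,800; Summit Overpass $354,325. Sum = $4,673,225.
Difference $4,673,200 − $4,673,225 = −$25 applied to largest lane-miles (Lakeview Greenway): Lakeview Greenway becomes $1,784,225.

North Bridge: $1,176,850 | Lakeview Greenway: $1,784,225 | Hillcrest Interchange: $1,357,800 | Summit Overpass: $354,325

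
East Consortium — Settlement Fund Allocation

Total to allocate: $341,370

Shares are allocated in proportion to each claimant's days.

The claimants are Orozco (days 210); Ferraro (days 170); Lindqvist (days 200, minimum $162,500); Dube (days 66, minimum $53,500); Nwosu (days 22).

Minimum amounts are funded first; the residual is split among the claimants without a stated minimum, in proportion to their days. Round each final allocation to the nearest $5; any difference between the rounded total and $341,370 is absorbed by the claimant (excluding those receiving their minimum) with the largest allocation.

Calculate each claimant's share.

Guaranteed amounts: Lindqvist $162,500; Dube $53,500. Residual $125,370.
Residual split over remaining days 402: Orozco 65,491.79 → $65,490; Ferraro 53,017.16 → $53,015; Nwosu 6,861.04 → $6,860.
Rounding difference +$5 applied to Orozco → $65,495.

Orozco: $65,495 · Ferraro: $53,015 · Lindqvist: $162,500 · Dube: $53,500 · Nwosu: $6,860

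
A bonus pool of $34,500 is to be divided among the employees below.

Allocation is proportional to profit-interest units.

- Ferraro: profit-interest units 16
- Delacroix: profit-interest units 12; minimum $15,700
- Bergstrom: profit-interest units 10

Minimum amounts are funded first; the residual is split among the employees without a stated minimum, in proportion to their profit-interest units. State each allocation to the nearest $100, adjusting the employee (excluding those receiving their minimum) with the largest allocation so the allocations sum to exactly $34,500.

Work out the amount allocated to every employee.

Guaranteed amounts: Delacroix $15,700. Balance $18,800.
Balance split over remaining profit-interest units 26: Ferraro 11,569.23 → $11,600; Bergstrom 7,230.77 → $7,200.

Ferraro: $11,600; Delacroix: $15,700; Bergstrom: $7,200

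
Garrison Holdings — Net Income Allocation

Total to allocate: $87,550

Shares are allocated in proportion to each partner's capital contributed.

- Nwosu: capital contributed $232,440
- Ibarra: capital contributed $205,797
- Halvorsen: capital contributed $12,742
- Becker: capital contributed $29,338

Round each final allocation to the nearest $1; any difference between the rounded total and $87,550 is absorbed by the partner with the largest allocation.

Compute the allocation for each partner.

Sum of capital contributed: 480,317.
Proportional shares: Nwosu 232,440/480,317 × $87,550 = 42,368.11; Ibarra 205,797/480,317 × $87,550 = 37,511.74; Halvorsen 12,742/480,317 × $87,550 = 2,322.55; Becker 29,338/480,317 × $87,550 = 5,347.60.
After rounding ($1): Nwosu $42,368; Ibarra $37,512; Halvorsen $2,323; Becker $5,348. Sum = $87,551.
Difference $87,550 − $87,551 = −$1 applied to largest allocation (Nwosu): Nwosu becomes $42,367.

Nwosu: $42,367 · Ibarra: $37,512 · Halvorsen: $2,323 · Becker: $5,348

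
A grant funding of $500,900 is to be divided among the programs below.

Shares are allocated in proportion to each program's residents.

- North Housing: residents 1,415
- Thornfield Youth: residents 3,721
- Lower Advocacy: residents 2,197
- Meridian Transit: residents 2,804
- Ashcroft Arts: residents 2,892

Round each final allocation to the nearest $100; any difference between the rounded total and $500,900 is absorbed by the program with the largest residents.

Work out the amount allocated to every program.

Residents total: 13,029.
Raw shares: North Housing 1,415/13,029 × $500,900 = 54,399.69; Thornfield Youth 3,721/13,029 × $500,900 = 143,053.87; Lower Advocacy 2,197/13,029 × $500,900 = 84,463.68; Meridian Transit 2,804/13,029 × $500,900 = 107,799.80; Ashcroft Arts 2,892/13,029 × $500,900 = 111,182.96.
Rounded to nearest $100: North Housing $54,400; Thornfield Youth $143,100; Lower Advocacy $84,500; Meridian Transit $107,800; Ashcroft Arts $111,200. Sum = $501,000.
Difference $500,900 − $501,000 = −$100 applied to largest residents (Thornfield Youth): Thornfield Youth becomes $143,000.

North Housing: $54,400 | Thornfield Youth: $143,000 | Lower Advocacy: $84,500 | Meridian Transit: $107,800 | Ashcroft Arts: $111,200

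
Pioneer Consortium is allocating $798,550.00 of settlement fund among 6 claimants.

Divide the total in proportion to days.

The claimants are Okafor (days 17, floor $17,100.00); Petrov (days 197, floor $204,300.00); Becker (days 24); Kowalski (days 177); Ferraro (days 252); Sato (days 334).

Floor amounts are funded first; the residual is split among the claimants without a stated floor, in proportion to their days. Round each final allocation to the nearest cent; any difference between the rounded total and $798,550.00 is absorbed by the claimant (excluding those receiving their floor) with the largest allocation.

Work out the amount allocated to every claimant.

Fund the minimums — Okafor $17,100.00; Petrov $204,300.00. Remaining pool $577,150.00.
Remaining pool split over remaining days 787: Becker 17,600.5083 → $17,600.51; Kowalski 129,803.7484 → $129,803.75; Ferraro 184,805.3367 → $184,805.34; Sato 244,940.4066 → $244,940.41.
Rounding difference −$0.01 applied to Sato → $244,940.40.

Okafor: $17,100.00 | Petrov: $204,300.00 | Becker: $17,600.51 | Kowalski: $129,803.75 | Ferraro: $184,805.34 | Sato: $244,940.40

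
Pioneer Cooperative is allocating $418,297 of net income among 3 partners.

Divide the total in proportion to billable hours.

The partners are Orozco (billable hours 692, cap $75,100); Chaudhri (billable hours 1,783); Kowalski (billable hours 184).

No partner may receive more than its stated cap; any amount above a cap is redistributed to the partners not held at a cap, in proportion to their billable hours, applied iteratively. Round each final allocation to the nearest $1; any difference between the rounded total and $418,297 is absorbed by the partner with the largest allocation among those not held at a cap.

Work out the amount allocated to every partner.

Billable hours total: 2,659.
Unconstrained shares: Orozco 108,861.05; Chaudhri 280,490.24; Kowalski 28,945.71.
Held at cap: Orozco ($75,100); residual $343,197 reallocated over remaining billable hours 1,967.
Shares after redistribution: Chaudhri 311,093.16 → $311,093; Kowalski 32,103.84 → $32,104.

Orozco: $75,100; Chaudhri: $311,093; Kowalski: $32,104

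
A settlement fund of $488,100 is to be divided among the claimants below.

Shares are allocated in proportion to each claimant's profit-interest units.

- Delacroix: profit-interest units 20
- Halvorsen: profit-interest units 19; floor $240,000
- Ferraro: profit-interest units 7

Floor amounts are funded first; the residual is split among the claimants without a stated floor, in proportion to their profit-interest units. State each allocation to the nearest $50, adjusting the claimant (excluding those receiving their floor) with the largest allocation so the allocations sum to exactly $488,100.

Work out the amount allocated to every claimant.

Delacroix: $183,800 · Halvorsen: $240,000 · Ferraro: $64,300

Guaranteed amounts: Halvorsen $240,000. Remaining pool $248,100.
Remaining pool split over remaining profit-interest units 27: Delacroix 183,777.78 → $183,800; Ferraro 64,322.22 → $64,300.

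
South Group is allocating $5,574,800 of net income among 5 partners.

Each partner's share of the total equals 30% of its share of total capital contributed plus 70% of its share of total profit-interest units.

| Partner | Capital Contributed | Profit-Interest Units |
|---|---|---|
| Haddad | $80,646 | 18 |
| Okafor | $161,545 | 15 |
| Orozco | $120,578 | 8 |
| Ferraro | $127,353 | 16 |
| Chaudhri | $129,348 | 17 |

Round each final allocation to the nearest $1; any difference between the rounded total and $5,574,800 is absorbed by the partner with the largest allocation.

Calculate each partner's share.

Capital contributed total 619,470; profit-interest units total 74.
Combined weights (30% capital contributed + 70% profit-interest units): Haddad 0.2093; Okafor 0.2201; Orozco 0.1341; Ferraro 0.2130; Chaudhri 0.2235.
Proportional shares: Haddad 1,166,950.11; Okafor 1,227,156.78; Orozco 747,412.25; Ferraro 1,187,580.09; Chaudhri 1,245,700.77.
Rounded to nearest $1: Haddad $1,166,950; Okafor $1,227,157; Orozco $747,412; Ferraro $1,187,580; Chaudhri $1,245,701. Sum = $5,574,800.
No rounding difference to absorb.

Haddad: $1,166,950; Okafor: $1,227,157; Orozco: $747,412; Ferraro: $1,187,580; Chaudhri: $1,245,701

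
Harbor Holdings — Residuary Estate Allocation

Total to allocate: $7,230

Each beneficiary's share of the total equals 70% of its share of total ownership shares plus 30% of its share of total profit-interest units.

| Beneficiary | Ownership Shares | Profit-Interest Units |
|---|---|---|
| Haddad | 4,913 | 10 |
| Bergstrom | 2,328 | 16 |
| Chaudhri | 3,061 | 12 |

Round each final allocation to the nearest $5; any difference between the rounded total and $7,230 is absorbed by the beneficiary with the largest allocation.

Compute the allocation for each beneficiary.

Haddad: $2,985 | Bergstrom: $2,055 | Chaudhri: $2,190

Totals — ownership shares 10,302, profit-interest units 38.
Blended shares (70% ownership shares + 30% profit-interest units): Haddad 0.4128; Bergstrom 0.2845; Chaudhri 0.3027.
Proportional shares: Haddad 2,984.37; Bergstrom 2,056.93; Chaudhri 2,188.71.
After rounding ($5): Haddad $2,985; Bergstrom $2,055; Chaudhri $2,190. Sum = $7,230.
Rounded total matches; no reconciliation needed.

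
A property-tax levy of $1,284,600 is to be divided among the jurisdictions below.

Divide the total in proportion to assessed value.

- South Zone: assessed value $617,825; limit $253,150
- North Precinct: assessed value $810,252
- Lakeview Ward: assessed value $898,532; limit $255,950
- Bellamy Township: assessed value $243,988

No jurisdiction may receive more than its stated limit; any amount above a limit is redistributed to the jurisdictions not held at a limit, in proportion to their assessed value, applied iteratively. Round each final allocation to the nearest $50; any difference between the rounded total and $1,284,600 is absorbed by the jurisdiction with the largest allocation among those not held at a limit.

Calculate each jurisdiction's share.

South Zone: $253,150; North Precinct: $596,000; Lakeview Ward: $255,950; Bellamy Township: $179,500

Combined assessed value = 2,570,597.
Proportional shares (ignoring caps): South Zone 308,744.62; North Precinct 404,905.83; Lakeview Ward 449,021.84; Bellamy Township 121,927.70.
Held at cap: South Zone ($253,150), Lakeview Ward ($255,950); balance $775,500 reallocated over remaining assessed value 1,054,240.
Shares after redistribution: North Precinct 596,022.18 → $596,000; Bellamy Township 179,477.82 → $179,500.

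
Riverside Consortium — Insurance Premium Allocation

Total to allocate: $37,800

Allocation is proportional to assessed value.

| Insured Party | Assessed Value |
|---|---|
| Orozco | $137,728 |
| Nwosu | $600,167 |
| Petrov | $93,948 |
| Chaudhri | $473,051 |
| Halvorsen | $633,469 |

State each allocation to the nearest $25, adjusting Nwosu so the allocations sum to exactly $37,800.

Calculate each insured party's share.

Sum of assessed value: 1,938,363.
Pro-rata amounts: Orozco 137,728/1,938,363 × $37,800 = 2,685.83; Nwosu 600,167/1,938,363 × $37,800 = 11,703.85; Petrov 93,948/1,938,363 × $37,800 = 1,832.08; Chaudhri 473,051/1,938,363 × $37,800 = 9,224.96; Halvorsen 633,469/1,938,363 × $37,800 = 12,353.27.
At nearest $25: Orozco $2,675; Nwosu $11,700; Petrov $1,825; Chaudhri $9,225; Halvorsen $12,350. Sum = $37,775.
Difference $37,800 − $37,775 = +$25 applied to Nwosu: Nwosu becomes $11,725.

Orozco: $2,675; Nwosu: $11,725; Petrov: $1,825; Chaudhri: $9,225; Halvorsen: $12,350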